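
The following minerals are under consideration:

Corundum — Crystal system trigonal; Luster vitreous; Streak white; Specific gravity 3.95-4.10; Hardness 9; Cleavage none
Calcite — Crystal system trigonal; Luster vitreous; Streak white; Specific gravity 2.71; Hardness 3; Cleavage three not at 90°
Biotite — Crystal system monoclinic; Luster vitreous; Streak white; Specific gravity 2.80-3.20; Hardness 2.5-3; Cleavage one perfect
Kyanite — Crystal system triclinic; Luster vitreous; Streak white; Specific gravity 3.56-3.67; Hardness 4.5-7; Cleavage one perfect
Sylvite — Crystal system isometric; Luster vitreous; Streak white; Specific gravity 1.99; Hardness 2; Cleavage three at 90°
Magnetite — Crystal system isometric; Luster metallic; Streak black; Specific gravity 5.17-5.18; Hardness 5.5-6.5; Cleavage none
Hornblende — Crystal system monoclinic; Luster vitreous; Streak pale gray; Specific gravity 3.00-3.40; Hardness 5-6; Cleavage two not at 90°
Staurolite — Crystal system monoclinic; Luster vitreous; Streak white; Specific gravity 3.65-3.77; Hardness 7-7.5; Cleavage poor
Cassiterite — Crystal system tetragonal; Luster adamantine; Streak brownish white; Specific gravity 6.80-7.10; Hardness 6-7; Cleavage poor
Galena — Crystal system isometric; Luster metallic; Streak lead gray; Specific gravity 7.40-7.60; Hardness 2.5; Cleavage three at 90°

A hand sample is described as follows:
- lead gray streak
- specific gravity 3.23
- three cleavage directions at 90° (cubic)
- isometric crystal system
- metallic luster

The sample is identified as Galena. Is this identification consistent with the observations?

Lead gray streak — matches Galena (lead gray streak).
Specific gravity 3.23 — Galena has SG 7.40-7.60; which does not match.
Three cleavage directions at 90° (cubic) — matches Galena (cleavage three at 90°).
Isometric crystal system — matches Galena (isometric system).
Metallic luster — matches Galena (metallic luster).
Specific gravity alone is enough to reject Galena.

No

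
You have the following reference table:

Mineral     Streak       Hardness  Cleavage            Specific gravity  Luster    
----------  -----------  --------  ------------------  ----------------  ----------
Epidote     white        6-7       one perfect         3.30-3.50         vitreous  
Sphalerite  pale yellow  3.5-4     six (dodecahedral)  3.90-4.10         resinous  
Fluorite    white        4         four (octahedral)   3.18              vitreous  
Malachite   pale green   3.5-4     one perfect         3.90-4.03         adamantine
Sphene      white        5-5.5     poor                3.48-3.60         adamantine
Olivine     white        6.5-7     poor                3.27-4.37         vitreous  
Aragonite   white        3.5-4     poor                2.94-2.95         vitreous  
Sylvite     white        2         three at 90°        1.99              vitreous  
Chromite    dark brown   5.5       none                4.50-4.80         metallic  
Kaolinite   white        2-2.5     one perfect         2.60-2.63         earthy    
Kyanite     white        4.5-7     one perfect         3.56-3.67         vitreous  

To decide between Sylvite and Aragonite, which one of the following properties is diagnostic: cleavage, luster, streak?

Cleavage: Sylvite three at 90°, Aragonite poor — these differ.
Luster: both vitreous — shared.
Streak: both white — shared.
Only cleavage differs between Sylvite and Aragonite among the listed tests.

cleavage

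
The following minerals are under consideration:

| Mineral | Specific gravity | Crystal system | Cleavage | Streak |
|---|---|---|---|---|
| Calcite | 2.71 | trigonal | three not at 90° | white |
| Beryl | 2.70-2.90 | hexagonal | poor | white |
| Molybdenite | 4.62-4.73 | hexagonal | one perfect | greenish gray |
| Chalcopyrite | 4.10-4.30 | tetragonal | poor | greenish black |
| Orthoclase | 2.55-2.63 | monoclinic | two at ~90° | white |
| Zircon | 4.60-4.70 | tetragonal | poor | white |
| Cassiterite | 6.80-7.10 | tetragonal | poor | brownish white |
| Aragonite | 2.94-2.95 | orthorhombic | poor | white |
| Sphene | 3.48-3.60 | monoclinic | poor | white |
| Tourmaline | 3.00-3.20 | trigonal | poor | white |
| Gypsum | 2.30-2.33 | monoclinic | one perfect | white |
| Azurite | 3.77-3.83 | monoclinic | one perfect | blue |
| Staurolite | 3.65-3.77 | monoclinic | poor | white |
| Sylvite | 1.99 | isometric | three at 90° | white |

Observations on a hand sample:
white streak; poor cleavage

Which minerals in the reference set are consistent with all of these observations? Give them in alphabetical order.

Aragonite, Beryl, Sphene, Staurolite, Tourmaline, Zircon

White streak rules out Molybdenite, Chalcopyrite, Cassiterite, Azurite.
Poor cleavage eliminates Calcite, Orthoclase, Gypsum, Sylvite.
The minerals that satisfy all observations are Aragonite, Beryl, Sphene, Staurolite, Tourmaline, Zircon.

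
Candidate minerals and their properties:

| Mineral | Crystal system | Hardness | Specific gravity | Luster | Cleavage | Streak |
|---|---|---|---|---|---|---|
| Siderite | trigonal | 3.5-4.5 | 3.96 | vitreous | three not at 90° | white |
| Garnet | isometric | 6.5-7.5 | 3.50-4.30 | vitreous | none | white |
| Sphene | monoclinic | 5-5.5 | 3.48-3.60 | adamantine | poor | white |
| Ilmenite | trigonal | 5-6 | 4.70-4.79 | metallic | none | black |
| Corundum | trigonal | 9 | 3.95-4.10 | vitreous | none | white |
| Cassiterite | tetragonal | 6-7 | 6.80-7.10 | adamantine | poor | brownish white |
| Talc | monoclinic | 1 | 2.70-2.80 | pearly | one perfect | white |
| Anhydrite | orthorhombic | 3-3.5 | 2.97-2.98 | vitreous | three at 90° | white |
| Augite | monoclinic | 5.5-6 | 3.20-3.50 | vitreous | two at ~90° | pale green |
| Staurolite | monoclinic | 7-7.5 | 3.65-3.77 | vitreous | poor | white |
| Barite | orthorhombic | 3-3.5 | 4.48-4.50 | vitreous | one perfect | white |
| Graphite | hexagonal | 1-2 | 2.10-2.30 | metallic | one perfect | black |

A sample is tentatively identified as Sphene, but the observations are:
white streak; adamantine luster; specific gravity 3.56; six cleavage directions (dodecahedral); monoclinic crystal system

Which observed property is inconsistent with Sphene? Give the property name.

White streak: Sphene has white streak — consistent.
Adamantine luster: Sphene has adamantine luster — consistent.
Specific gravity 3.56: Sphene has SG 3.48-3.60 — consistent.
Six cleavage directions (dodecahedral): Sphene has cleavage poor — outside the reference range.
Monoclinic crystal system: Sphene has monoclinic system — consistent.
Only the cleavage is inconsistent.

cleavage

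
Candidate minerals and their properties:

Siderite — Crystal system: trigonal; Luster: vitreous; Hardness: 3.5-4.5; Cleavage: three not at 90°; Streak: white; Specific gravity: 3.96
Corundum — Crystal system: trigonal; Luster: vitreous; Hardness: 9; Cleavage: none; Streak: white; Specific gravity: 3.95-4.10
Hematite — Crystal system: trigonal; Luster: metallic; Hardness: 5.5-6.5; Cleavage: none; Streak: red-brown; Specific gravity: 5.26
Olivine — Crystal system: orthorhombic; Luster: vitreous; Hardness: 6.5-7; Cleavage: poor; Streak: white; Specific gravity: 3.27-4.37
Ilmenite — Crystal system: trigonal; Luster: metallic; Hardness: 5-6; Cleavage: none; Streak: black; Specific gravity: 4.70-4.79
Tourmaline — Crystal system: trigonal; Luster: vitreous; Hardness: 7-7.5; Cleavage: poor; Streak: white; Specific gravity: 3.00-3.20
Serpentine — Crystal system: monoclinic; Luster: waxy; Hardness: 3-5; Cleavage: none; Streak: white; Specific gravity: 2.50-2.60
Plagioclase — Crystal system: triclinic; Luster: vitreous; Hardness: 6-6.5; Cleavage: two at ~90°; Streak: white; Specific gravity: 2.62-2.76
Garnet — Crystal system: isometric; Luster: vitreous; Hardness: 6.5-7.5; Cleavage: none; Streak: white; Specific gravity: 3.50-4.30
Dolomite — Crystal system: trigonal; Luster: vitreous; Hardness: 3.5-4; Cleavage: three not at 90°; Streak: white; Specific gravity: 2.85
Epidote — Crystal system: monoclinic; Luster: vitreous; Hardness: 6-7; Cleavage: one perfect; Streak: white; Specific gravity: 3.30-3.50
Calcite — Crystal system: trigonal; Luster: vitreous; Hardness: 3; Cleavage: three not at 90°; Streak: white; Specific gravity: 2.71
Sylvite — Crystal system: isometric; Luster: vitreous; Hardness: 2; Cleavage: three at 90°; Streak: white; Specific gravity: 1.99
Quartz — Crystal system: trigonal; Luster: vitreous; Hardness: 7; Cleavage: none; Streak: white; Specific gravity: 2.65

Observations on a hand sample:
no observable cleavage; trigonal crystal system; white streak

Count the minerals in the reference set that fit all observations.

No observable cleavage — only Corundum, Hematite, Ilmenite, Serpentine, Garnet, Quartz remain.
Trigonal crystal system eliminates Serpentine, Garnet.
White streak is inconsistent with Hematite, Ilmenite.
Remaining candidates: Corundum, Quartz.
That is 2 minerals.

2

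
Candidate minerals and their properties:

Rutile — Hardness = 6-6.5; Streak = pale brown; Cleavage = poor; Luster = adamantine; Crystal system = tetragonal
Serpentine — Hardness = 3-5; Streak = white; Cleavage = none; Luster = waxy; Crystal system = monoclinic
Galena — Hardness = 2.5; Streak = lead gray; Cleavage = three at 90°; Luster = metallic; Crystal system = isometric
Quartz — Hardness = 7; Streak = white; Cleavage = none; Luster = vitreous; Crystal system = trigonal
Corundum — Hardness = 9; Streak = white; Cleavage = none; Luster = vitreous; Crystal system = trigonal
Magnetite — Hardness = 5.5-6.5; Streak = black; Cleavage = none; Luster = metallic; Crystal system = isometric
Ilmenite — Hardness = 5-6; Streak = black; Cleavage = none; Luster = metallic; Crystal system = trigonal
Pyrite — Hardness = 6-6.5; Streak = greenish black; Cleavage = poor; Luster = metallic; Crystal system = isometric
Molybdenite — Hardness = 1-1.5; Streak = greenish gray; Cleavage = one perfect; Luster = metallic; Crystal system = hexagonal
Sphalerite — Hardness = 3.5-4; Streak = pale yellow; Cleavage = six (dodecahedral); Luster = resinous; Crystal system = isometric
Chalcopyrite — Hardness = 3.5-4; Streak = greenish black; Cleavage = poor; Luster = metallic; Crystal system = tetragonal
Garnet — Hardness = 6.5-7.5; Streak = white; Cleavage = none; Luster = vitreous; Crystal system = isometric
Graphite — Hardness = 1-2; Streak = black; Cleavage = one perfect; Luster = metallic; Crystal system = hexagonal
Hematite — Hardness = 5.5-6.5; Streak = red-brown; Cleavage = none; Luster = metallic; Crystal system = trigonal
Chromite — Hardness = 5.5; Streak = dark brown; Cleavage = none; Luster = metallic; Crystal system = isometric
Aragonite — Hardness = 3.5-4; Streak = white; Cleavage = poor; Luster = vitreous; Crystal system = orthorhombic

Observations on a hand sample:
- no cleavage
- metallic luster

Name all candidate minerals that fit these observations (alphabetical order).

No cleavage — only Serpentine, Quartz, Corundum, Magnetite, Ilmenite, Garnet, Hematite, Chromite remain.
Metallic luster excludes Serpentine, Quartz, Corundum, Garnet.
Consistent with every observation: Chromite, Hematite, Ilmenite, Magnetite.

Chromite, Hematite, Ilmenite, Magnetite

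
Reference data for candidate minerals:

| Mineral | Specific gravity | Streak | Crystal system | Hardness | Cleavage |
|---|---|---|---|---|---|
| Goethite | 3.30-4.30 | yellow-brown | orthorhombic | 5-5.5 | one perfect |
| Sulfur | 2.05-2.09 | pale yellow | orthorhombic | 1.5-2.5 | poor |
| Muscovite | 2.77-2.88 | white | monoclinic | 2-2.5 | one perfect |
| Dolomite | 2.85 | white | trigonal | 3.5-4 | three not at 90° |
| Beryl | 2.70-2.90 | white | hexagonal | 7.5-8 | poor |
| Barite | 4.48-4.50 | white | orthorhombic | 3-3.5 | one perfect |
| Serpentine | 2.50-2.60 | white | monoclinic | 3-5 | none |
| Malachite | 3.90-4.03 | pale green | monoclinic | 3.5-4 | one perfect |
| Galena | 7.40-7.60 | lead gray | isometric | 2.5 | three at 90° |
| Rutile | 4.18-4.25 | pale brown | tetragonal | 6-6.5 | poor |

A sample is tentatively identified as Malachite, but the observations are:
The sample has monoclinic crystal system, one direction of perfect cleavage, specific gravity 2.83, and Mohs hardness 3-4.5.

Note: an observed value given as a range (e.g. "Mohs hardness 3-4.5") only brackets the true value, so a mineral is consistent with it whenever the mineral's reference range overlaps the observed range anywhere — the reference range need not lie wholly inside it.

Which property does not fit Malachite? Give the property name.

specific gravity

Monoclinic crystal system: Malachite has monoclinic system — within range.
One direction of perfect cleavage: Malachite has cleavage one perfect — within range.
Specific gravity 2.83: Malachite has SG 3.90-4.03 — outside the reference range.
Mohs hardness 3-4.5: Malachite has hardness 3.5-4 — within range.
The specific gravity is the one property that does not fit.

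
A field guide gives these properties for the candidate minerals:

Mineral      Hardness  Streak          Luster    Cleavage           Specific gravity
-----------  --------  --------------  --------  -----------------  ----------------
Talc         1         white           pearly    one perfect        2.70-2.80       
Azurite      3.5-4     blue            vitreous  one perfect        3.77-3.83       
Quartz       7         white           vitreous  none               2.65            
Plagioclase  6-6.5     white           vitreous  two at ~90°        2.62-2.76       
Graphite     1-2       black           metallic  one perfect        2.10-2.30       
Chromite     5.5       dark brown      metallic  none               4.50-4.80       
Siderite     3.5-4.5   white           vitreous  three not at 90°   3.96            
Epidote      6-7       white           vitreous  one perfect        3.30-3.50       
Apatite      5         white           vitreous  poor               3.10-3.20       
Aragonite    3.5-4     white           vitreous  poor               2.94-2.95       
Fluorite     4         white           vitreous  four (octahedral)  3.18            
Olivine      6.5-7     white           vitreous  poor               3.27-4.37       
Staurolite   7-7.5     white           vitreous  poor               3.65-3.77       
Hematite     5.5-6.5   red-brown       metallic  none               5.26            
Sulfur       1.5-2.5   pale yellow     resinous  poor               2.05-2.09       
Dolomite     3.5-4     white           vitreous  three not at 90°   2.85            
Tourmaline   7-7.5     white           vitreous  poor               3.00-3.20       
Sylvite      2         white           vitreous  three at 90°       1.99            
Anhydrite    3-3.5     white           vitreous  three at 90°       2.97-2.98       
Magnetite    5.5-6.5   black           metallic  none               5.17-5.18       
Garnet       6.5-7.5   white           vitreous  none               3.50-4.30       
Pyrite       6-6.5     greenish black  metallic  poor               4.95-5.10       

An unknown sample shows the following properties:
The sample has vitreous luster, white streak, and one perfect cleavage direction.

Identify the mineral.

Vitreous luster — leaves Azurite, Quartz, Plagioclase, Siderite, Epidote, Apatite, Aragonite, Fluorite, Olivine, Staurolite, Dolomite, Tourmaline, Sylvite, Anhydrite, Garnet.
White streak rules out Azurite.
One perfect cleavage direction — Epidote remains.
Only Epidote satisfies all observations.

Epidote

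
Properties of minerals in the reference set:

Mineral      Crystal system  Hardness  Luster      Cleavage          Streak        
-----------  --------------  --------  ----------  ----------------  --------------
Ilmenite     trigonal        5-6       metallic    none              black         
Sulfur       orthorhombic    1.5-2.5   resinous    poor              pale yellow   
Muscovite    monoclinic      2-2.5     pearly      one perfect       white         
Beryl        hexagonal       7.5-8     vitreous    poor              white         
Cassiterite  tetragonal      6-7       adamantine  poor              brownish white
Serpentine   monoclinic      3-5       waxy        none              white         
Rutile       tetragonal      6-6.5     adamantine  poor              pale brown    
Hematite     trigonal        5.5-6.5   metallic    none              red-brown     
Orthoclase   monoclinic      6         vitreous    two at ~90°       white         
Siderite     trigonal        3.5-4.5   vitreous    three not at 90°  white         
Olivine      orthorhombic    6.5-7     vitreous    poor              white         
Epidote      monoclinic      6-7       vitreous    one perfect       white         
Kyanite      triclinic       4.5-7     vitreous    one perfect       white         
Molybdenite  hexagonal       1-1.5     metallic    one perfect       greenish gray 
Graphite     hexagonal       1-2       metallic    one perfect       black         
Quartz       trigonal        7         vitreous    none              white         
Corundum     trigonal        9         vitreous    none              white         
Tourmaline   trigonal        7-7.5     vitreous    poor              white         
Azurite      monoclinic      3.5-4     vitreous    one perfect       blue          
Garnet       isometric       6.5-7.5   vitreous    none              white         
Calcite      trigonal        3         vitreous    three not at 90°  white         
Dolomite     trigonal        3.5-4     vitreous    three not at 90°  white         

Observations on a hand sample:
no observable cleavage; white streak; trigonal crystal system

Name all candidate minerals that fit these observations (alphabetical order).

No observable cleavage — only Ilmenite, Serpentine, Hematite, Quartz, Corundum, Garnet remain.
White streak excludes Ilmenite, Hematite.
Trigonal crystal system is inconsistent with Serpentine, Garnet.
Consistent with every observation: Corundum, Quartz.

Corundum, Quartz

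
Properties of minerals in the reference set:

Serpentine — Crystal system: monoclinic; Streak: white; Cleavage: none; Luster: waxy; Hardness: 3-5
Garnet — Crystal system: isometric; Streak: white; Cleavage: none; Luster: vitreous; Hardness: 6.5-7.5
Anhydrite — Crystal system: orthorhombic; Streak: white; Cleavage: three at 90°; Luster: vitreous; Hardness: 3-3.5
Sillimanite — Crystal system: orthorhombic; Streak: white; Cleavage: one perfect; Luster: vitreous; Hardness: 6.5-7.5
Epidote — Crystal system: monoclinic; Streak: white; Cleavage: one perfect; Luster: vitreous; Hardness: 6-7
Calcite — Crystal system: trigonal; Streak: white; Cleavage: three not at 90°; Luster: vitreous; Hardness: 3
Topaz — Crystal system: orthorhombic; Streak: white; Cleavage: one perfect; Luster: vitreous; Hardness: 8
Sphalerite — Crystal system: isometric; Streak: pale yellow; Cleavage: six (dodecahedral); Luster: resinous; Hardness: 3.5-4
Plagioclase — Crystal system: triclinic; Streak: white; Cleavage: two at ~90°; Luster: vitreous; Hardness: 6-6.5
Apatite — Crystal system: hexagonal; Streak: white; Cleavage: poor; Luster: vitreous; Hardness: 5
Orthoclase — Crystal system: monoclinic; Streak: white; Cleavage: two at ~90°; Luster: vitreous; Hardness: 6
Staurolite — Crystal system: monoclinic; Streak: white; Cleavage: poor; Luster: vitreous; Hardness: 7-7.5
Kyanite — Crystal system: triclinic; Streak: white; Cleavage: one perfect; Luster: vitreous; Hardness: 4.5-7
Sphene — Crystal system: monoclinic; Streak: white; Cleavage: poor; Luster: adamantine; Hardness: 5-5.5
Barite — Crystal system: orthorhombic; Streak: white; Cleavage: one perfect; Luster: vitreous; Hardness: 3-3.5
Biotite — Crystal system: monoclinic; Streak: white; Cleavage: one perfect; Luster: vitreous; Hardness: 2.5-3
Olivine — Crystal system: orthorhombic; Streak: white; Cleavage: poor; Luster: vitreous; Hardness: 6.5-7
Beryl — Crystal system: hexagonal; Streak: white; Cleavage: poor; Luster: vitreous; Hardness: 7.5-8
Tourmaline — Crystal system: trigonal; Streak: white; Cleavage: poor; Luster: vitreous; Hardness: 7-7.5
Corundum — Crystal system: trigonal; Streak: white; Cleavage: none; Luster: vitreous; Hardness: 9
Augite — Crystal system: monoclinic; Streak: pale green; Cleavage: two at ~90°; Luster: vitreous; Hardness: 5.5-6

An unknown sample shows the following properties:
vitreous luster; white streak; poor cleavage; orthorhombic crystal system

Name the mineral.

Vitreous luster eliminates Serpentine, Sphalerite, Sphene.
White streak eliminates Augite.
Poor cleavage: Apatite, Staurolite, Olivine, Beryl, Tourmaline remain.
Orthorhombic crystal system: Olivine remains.
The only mineral consistent with every observation is Olivine.

Olivine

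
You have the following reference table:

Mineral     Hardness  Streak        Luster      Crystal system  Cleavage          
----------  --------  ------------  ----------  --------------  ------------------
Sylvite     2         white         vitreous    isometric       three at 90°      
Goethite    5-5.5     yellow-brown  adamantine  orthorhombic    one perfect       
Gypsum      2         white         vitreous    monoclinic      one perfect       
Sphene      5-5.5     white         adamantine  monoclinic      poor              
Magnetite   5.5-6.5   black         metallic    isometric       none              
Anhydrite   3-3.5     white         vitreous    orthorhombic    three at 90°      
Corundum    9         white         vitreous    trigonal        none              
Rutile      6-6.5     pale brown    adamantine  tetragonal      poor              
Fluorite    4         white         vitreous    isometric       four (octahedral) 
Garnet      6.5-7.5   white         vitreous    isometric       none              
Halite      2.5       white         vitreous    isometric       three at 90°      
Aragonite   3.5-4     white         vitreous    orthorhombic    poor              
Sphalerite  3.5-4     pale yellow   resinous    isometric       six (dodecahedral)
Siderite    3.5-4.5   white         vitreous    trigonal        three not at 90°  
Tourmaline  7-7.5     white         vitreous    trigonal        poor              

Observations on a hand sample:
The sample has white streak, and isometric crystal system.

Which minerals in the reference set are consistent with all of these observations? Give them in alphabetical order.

White streak excludes Goethite, Magnetite, Rutile, Sphalerite.
Isometric crystal system: leaves Sylvite, Fluorite, Garnet, Halite.
The minerals that satisfy all observations are Fluorite, Garnet, Halite, Sylvite.

Fluorite, Garnet, Halite, Sylvite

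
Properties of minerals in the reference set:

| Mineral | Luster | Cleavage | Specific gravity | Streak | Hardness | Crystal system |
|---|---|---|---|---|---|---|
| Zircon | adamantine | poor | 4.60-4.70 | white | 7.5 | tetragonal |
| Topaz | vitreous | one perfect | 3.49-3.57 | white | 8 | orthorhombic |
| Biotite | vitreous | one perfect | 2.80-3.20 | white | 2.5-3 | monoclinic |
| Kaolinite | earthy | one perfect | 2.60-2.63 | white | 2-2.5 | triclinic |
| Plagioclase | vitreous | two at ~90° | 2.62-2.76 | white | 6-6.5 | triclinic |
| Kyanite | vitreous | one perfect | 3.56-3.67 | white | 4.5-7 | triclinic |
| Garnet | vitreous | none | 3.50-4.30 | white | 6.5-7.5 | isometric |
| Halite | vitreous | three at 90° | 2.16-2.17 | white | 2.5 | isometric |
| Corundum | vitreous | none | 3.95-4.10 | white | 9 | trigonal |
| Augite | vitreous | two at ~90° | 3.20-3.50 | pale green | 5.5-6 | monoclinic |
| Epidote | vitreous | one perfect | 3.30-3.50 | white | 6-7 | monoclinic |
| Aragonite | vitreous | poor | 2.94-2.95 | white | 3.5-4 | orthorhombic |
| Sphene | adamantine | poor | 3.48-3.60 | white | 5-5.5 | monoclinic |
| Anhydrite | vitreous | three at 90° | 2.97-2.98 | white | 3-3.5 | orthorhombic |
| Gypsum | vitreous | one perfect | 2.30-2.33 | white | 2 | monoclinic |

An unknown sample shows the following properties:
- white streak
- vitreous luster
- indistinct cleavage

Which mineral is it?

Aragonite

White streak excludes Augite.
Vitreous luster is inconsistent with Zircon, Kaolinite, Sphene.
Indistinct cleavage — leaves Aragonite.
Aragonite is the sole remaining match.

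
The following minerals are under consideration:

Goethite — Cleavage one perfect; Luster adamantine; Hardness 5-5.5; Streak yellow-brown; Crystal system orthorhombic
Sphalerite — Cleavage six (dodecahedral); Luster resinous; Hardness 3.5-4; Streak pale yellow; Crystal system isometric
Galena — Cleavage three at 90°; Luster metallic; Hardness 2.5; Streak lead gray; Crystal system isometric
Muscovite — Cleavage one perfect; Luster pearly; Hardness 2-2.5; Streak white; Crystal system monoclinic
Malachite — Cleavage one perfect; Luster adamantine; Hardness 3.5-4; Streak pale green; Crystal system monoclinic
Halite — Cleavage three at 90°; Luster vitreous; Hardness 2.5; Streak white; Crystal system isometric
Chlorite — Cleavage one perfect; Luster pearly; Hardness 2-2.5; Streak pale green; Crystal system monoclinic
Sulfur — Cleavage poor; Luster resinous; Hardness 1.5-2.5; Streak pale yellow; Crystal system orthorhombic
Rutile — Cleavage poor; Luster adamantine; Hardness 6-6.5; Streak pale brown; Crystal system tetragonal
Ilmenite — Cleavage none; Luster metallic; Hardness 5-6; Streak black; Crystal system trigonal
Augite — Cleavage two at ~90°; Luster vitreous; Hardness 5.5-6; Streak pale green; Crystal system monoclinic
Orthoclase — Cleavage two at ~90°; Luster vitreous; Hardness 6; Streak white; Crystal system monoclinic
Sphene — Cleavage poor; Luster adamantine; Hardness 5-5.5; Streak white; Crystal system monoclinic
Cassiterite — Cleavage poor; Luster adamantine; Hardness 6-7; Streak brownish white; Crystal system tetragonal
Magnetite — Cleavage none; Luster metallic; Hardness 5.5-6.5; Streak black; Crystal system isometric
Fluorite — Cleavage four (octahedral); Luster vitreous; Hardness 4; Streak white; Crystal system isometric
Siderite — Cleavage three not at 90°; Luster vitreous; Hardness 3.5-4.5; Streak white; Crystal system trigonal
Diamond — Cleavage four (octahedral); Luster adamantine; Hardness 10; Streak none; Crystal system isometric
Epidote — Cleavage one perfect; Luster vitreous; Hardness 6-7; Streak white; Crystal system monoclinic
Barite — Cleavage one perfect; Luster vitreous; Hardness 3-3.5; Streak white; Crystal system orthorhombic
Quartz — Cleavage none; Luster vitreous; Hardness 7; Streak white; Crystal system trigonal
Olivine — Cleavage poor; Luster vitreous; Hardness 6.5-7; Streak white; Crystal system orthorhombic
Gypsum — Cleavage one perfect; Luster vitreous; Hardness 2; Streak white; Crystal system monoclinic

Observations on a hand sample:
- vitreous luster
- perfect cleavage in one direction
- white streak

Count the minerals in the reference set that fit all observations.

Vitreous luster: leaves Halite, Augite, Orthoclase, Fluorite, Siderite, Epidote, Barite, Quartz, Olivine, Gypsum.
Perfect cleavage in one direction: narrows the field to Epidote, Barite, Gypsum.
White streak: every remaining candidate is consistent.
The minerals that satisfy all observations are Barite, Epidote, Gypsum.
That is 3 minerals.

3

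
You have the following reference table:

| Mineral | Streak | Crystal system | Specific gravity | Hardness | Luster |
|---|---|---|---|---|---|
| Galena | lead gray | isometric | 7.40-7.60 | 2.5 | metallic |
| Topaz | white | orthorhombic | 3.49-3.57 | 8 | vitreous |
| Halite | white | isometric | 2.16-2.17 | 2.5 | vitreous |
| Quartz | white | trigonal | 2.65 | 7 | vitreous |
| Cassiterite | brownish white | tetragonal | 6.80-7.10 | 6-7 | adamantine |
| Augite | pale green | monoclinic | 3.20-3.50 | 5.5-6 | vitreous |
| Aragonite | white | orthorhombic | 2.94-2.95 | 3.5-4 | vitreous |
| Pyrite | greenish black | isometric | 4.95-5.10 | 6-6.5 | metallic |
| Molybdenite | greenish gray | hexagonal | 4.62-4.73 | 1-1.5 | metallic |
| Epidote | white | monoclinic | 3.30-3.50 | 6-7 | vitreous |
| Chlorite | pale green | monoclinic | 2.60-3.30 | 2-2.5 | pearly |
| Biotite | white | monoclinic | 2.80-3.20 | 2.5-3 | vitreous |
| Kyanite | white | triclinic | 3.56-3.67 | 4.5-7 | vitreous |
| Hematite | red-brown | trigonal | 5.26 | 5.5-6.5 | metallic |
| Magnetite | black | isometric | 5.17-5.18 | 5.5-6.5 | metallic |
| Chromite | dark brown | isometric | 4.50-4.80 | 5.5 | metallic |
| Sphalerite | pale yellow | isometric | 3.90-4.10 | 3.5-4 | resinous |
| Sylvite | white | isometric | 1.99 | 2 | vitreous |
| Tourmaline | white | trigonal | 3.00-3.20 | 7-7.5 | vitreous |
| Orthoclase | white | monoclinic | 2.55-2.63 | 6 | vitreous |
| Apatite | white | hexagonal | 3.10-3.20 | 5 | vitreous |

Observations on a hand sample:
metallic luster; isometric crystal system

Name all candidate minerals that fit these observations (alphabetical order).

Metallic luster: leaves Galena, Pyrite, Molybdenite, Hematite, Magnetite, Chromite.
Isometric crystal system rules out Molybdenite, Hematite.
Remaining candidates: Chromite, Galena, Magnetite, Pyrite.

Chromite, Galena, Magnetite, Pyrite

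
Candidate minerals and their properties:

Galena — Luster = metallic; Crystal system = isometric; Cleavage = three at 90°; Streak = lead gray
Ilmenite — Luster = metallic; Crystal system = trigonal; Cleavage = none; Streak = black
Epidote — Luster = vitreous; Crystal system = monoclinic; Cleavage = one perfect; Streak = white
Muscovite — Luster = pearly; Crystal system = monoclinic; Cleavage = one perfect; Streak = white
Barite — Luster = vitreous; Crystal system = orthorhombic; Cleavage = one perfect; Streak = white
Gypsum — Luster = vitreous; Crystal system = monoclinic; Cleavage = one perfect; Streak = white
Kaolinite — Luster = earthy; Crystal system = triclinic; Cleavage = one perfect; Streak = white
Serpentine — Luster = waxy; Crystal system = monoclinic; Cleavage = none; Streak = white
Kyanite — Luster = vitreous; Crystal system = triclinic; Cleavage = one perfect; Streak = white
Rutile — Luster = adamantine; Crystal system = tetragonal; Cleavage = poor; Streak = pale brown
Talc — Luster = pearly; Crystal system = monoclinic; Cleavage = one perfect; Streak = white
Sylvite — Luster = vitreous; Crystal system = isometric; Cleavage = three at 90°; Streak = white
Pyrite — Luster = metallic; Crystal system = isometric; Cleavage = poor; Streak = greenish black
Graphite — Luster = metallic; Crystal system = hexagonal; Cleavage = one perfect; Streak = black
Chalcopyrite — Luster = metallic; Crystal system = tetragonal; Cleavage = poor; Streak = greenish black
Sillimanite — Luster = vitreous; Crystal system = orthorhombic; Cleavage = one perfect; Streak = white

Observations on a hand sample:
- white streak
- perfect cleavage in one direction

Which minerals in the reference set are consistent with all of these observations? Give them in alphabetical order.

Barite, Epidote, Gypsum, Kaolinite, Kyanite, Muscovite, Sillimanite, Talc

White streak excludes Galena, Ilmenite, Rutile, Pyrite, Graphite, Chalcopyrite.
Perfect cleavage in one direction eliminates Serpentine, Sylvite.
The minerals that satisfy all observations are Barite, Epidote, Gypsum, Kaolinite, Kyanite, Muscovite, Sillimanite, Talc.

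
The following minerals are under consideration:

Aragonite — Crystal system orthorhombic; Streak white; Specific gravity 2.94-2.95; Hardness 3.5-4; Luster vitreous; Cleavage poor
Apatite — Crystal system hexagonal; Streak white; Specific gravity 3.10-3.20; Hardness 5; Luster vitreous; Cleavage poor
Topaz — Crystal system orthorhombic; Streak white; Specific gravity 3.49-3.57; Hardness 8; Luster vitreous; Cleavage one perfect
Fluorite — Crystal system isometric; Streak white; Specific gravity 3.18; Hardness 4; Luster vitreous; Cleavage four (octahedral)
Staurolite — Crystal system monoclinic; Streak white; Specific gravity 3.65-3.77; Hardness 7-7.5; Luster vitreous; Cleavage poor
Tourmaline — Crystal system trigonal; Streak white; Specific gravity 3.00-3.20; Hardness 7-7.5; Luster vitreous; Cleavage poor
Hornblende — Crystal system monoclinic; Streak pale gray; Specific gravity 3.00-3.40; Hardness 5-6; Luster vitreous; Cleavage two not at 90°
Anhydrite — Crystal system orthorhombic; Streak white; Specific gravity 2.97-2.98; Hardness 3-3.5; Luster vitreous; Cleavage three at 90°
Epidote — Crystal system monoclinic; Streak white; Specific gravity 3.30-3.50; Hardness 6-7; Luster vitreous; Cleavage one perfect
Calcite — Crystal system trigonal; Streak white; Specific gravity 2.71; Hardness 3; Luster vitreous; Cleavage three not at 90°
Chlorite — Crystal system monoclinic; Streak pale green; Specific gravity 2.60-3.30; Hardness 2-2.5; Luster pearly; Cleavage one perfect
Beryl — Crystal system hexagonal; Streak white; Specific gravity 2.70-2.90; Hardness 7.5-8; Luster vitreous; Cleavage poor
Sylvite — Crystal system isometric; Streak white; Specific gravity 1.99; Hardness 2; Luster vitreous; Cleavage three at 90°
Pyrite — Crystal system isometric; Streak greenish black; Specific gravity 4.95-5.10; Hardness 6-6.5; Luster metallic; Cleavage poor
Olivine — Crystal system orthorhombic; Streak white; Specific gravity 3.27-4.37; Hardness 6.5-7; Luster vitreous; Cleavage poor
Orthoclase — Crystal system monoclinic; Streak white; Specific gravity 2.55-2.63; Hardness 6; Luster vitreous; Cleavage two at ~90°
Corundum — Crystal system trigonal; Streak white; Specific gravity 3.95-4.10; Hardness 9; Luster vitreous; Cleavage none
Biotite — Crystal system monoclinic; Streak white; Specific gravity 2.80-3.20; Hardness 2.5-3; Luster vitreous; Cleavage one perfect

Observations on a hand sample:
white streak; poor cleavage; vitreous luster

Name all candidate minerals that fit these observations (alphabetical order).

White streak rules out Hornblende, Chlorite, Pyrite.
Poor cleavage: Aragonite, Apatite, Staurolite, Tourmaline, Beryl, Olivine remain.
Vitreous luster: every remaining candidate is consistent.
Consistent with every observation: Apatite, Aragonite, Beryl, Olivine, Staurolite, Tourmaline.

Apatite, Aragonite, Beryl, Olivine, Staurolite, Tourmaline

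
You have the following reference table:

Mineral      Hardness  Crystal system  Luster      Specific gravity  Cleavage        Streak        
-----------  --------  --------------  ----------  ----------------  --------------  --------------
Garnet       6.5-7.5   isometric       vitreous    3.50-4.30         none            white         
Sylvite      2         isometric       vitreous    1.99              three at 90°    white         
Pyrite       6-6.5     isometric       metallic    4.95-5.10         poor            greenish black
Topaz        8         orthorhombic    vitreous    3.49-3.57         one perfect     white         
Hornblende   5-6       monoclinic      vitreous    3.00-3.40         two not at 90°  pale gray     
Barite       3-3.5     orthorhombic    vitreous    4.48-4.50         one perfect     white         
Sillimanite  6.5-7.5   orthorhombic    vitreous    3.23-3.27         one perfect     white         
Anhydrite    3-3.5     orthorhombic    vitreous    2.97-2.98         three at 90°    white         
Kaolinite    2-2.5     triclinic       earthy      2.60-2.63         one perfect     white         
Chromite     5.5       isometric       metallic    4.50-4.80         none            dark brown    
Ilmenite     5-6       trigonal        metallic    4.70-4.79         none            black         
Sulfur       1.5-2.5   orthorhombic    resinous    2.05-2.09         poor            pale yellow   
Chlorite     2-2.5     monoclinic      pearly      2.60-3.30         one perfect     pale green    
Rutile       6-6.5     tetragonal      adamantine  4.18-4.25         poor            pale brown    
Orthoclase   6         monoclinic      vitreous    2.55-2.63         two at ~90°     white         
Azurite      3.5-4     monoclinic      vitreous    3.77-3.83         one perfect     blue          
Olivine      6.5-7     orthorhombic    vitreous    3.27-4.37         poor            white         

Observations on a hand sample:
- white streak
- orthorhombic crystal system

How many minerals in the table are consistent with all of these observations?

White streak: only Garnet, Sylvite, Topaz, Barite, Sillimanite, Anhydrite, Kaolinite, Orthoclase, Olivine remain.
Orthorhombic crystal system eliminates Garnet, Sylvite, Kaolinite, Orthoclase.
Remaining candidates: Anhydrite, Barite, Olivine, Sillimanite, Topaz.
That is 5 minerals.

5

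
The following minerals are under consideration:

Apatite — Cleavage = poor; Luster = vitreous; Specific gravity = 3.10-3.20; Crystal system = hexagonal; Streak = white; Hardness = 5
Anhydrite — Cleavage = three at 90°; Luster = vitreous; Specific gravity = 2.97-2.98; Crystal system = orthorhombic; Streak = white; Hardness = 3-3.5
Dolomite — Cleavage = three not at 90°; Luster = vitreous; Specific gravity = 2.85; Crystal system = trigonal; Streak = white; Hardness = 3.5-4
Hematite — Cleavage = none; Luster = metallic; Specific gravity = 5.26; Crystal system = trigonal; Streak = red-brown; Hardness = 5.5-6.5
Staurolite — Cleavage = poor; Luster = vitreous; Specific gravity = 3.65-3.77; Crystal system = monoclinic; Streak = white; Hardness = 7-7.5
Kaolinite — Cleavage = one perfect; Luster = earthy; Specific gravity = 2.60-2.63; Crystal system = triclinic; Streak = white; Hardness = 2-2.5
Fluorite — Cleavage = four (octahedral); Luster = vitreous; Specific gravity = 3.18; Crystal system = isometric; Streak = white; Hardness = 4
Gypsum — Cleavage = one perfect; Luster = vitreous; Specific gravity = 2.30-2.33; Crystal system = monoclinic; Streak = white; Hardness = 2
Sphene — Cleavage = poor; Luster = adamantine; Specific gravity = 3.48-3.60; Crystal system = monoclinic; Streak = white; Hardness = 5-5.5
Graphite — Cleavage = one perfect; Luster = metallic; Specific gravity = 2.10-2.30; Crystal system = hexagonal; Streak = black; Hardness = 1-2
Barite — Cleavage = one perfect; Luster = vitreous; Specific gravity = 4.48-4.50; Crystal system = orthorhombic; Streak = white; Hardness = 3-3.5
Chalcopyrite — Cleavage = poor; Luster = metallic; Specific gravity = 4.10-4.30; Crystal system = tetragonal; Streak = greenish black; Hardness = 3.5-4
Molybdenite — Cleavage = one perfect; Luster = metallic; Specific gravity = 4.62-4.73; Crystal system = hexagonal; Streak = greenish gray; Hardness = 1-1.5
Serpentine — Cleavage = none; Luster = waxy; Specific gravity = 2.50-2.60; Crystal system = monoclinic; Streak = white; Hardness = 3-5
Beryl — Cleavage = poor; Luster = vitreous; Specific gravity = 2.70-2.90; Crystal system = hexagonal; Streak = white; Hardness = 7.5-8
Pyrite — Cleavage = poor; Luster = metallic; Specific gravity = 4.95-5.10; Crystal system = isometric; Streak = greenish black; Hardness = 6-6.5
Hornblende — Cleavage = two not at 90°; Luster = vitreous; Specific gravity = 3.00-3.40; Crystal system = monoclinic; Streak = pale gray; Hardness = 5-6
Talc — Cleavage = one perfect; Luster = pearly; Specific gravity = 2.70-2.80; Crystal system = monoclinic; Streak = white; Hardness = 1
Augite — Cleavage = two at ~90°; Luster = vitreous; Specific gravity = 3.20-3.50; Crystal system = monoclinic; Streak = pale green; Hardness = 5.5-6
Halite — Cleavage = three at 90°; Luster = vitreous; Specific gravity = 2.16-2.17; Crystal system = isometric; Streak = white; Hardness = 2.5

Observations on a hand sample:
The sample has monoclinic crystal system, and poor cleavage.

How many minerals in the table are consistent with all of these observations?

Monoclinic crystal system — only Staurolite, Gypsum, Sphene, Serpentine, Hornblende, Talc, Augite remain.
Poor cleavage — Staurolite, Sphene remain.
Consistent with every observation: Sphene, Staurolite.
That is 2 minerals.

2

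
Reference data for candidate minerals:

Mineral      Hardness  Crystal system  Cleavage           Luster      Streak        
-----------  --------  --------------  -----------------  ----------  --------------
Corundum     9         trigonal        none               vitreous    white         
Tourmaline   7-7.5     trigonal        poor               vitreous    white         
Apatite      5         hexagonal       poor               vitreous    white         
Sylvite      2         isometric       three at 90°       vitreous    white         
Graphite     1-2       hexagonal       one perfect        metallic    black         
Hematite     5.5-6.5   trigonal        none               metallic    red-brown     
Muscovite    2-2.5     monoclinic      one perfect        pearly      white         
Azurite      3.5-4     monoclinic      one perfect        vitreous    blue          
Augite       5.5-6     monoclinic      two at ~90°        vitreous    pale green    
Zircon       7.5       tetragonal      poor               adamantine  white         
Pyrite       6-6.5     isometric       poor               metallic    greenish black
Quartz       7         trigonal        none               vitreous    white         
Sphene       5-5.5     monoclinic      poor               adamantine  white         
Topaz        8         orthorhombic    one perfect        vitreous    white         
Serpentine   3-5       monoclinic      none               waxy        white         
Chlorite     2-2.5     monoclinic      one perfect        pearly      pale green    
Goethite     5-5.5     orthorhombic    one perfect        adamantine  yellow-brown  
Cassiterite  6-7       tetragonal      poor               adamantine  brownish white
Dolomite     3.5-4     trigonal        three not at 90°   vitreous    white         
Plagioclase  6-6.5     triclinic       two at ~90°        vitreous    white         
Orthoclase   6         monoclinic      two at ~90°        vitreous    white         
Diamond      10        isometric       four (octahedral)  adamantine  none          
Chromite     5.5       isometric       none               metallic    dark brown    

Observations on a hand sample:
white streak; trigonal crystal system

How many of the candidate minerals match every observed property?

4

White streak — leaves Corundum, Tourmaline, Apatite, Sylvite, Muscovite, Zircon, Quartz, Sphene, Topaz, Serpentine, Dolomite, Plagioclase, Orthoclase.
Trigonal crystal system — narrows the field to Corundum, Tourmaline, Quartz, Dolomite.
The minerals that satisfy all observations are Corundum, Dolomite, Quartz, Tourmaline.
That is 4 minerals.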